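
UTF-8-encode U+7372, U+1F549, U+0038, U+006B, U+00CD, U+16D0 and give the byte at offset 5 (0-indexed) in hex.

0x95

U+7372 → 3-byte form E7 8D B2 at offsets 0–2.
U+1F549 → 4-byte form F0 9F 95 89 at offsets 3–6.
Offset 5 falls in char 2's range; it's byte 3 of F0 9F 95 89 = 0x95.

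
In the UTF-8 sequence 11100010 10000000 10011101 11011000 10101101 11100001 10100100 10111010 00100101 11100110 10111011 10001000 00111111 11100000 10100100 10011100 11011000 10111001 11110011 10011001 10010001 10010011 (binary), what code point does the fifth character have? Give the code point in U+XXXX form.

U+6EC8

Offset 0: leading byte 0xE2 = 11100010 → 3-byte char #1 = E2 80 9D.
Offset 3: leading byte 0xD8 = 11011000 → 2-byte char #2 = D8 AD.
Offset 5: leading byte 0xE1 = 11100001 → 3-byte char #3 = E1 A4 BA.
Offset 8: leading byte 0x25 = 00100101 → 1-byte char #4 = 25.
Offset 9: leading byte 0xE6 = 11100110 → 3-byte char #5 = E6 BB 88.
Leading byte 0xE6 = 11100110 matches 1110xxxx → 3-byte sequence.
Byte 1: 0xE6 = 11100110, payload 0110 (4 bits).
Byte 2: 0xBB = 10111011 (10xxxxxx ✓), payload 111011.
Byte 3: 0x88 = 10001000 (10xxxxxx ✓), payload 001000.
Concatenate: 0110111011001000 = 0x6EC8 (16 bits → U+6EC8).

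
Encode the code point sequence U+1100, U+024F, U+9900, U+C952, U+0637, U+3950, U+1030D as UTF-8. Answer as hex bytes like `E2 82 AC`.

E1 84 80 C9 8F E9 A4 80 EC A5 92 D8 B7 E3 A5 90 F0 90 8C 8D

U+1100: 3-byte form → E1 84 80.
U+024F: 2-byte form → C9 8F.
U+9900: 3-byte form → E9 A4 80.
U+C952: 3-byte form → EC A5 92.
U+0637: 2-byte form → D8 B7.
U+3950: 3-byte form → E3 A5 90.
U+1030D: 4-byte form → F0 90 8C 8D.
Concatenated (20 bytes): E1 84 80 C9 8F E9 A4 80 EC A5 92 D8 B7 E3 A5 90 F0 90 8C 8D.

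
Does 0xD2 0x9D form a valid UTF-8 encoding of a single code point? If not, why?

Leading byte 0xD2 = 11010010 → 2-byte form.
Continuation bytes 0x9D=10011101 all match 10xxxxxx.
Decoded value 0x49D is ≥ 0x80 (shortest form) and not a surrogate.

valid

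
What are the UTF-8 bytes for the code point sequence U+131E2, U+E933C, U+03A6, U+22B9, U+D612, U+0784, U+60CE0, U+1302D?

U+131E2: 4-byte form → F0 93 87 A2.
U+E933C: 4-byte form → F3 A9 8C BC.
U+03A6: 2-byte form → CE A6.
U+22B9: 3-byte form → E2 8A B9.
U+D612: 3-byte form → ED 98 92.
U+0784: 2-byte form → DE 84.
U+60CE0: 4-byte form → F1 A0 B3 A0.
U+1302D: 4-byte form → F0 93 80 AD.
Concatenated (26 bytes): F0 93 87 A2 F3 A9 8C BC CE A6 E2 8A B9 ED 98 92 DE 84 F1 A0 B3 A0 F0 93 80 AD.

F0 93 87 A2 F3 A9 8C BC CE A6 E2 8A B9 ED 98 92 DE 84 F1 A0 B3 A0 F0 93 80 AD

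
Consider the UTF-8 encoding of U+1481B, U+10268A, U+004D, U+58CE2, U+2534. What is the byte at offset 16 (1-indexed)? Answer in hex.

0xB4

1-indexed offset 16 is 0-indexed offset 15.
U+1481B → 4-byte form F0 94 A0 9B at offsets 0–3.
U+10268A → 4-byte form F4 82 9A 8A at offsets 4–7.
U+004D → 1-byte form 4D at offsets 8–8.
U+58CE2 → 4-byte form F1 98 B3 A2 at offsets 9–12.
U+2534 → 3-byte form E2 94 B4 at offsets 13–15.
Offset 15 falls in char 5's range; it's byte 3 of E2 94 B4 = 0xB4.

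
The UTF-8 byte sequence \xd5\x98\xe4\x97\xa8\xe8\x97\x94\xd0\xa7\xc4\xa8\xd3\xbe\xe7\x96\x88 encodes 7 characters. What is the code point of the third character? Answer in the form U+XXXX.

U+85D4

Offset 0: leading byte 0xD5 = 11010101 → 2-byte char #1 = D5 98.
Offset 2: leading byte 0xE4 = 11100100 → 3-byte char #2 = E4 97 A8.
Offset 5: leading byte 0xE8 = 11101000 → 3-byte char #3 = E8 97 94.
Leading byte 0xE8 = 11101000 matches 1110xxxx → 3-byte sequence.
Byte 1: 0xE8 = 11101000, payload 1000 (4 bits).
Byte 2: 0x97 = 10010111 (10xxxxxx ✓), payload 010111.
Byte 3: 0x94 = 10010100 (10xxxxxx ✓), payload 010100.
Concatenate: 1000010111010100 = 0x85D4 (16 bits → U+85D4).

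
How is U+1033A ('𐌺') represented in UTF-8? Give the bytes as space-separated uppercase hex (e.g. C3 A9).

F0 90 8C BA

U+1033A = 0x1033A = 66362 decimal. In range U+10000–U+10FFFF → 4-byte form: 11110xxx 10xxxxxx 10xxxxxx 10xxxxxx.
Binary (21 bits): 000010000001100111010.
Split 3+6+6+6: 000 | 010000 | 001100 | 111010.
Byte 1: 11110000 = 0xF0.
Byte 2: 10010000 = 0x90.
Byte 3: 10001100 = 0x8C.
Byte 4: 10111010 = 0xBA.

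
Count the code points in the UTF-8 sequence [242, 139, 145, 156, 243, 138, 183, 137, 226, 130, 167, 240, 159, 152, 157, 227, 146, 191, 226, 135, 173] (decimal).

Byte at offset 0: 0xF2 = 11110010 → 4-byte char (#1). Advance 4.
Byte at offset 4: 0xF3 = 11110011 → 4-byte char (#2). Advance 4.
Byte at offset 8: 0xE2 = 11100010 → 3-byte char (#3). Advance 3.
Byte at offset 11: 0xF0 = 11110000 → 4-byte char (#4). Advance 4.
Byte at offset 15: 0xE3 = 11100011 → 3-byte char (#5). Advance 3.
Byte at offset 18: 0xE2 = 11100010 → 3-byte char (#6). Advance 3.
Reached end at offset 21 after 6 code points.

6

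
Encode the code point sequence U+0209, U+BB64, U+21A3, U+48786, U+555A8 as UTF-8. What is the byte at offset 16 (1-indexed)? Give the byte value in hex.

0xA8

1-indexed offset 16 is 0-indexed offset 15.
U+0209 → 2-byte form C8 89 at offsets 0–1.
U+BB64 → 3-byte form EB AD A4 at offsets 2–4.
U+21A3 → 3-byte form E2 86 A3 at offsets 5–7.
U+48786 → 4-byte form F1 88 9E 86 at offsets 8–11.
U+555A8 → 4-byte form F1 95 96 A8 at offsets 12–15.
Offset 15 falls in char 5's range; it's byte 4 of F1 95 96 A8 = 0xA8.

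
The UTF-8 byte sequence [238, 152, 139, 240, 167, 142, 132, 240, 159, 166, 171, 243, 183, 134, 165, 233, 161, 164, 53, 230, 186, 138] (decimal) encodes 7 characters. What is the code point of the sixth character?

U+0035

Offset 0: leading byte 0xEE = 11101110 → 3-byte char #1 = EE 98 8B.
Offset 3: leading byte 0xF0 = 11110000 → 4-byte char #2 = F0 A7 8E 84.
Offset 7: leading byte 0xF0 = 11110000 → 4-byte char #3 = F0 9F A6 AB.
Offset 11: leading byte 0xF3 = 11110011 → 4-byte char #4 = F3 B7 86 A5.
Offset 15: leading byte 0xE9 = 11101001 → 3-byte char #5 = E9 A1 A4.
Offset 18: leading byte 0x35 = 00110101 → 1-byte char #6 = 35.
Leading byte 0x35 = 00110101 matches 0xxxxxxx → 1-byte sequence.
Byte 1: 0x35 = 00110101, payload 0110101 (7 bits).
Concatenate: 0110101 = 0x35 (7 bits → U+0035).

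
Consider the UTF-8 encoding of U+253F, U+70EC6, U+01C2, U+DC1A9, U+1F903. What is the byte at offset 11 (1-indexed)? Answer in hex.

0x9C

1-indexed offset 11 is 0-indexed offset 10.
U+253F → 3-byte form E2 94 BF at offsets 0–2.
U+70EC6 → 4-byte form F1 B0 BB 86 at offsets 3–6.
U+01C2 → 2-byte form C7 82 at offsets 7–8.
U+DC1A9 → 4-byte form F3 9C 86 A9 at offsets 9–12.
Offset 10 falls in char 4's range; it's byte 2 of F3 9C 86 A9 = 0x9C.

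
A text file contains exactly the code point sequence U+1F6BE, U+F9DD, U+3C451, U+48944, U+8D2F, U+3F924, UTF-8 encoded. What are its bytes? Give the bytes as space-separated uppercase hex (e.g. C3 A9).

F0 9F 9A BE EF A7 9D F0 BC 91 91 F1 88 A5 84 E8 B4 AF F0 BF A4 A4

U+1F6BE: 4-byte form → F0 9F 9A BE.
U+F9DD: 3-byte form → EF A7 9D.
U+3C451: 4-byte form → F0 BC 91 91.
U+48944: 4-byte form → F1 88 A5 84.
U+8D2F: 3-byte form → E8 B4 AF.
U+3F924: 4-byte form → F0 BF A4 A4.
Concatenated (22 bytes): F0 9F 9A BE EF A7 9D F0 BC 91 91 F1 88 A5 84 E8 B4 AF F0 BF A4 A4.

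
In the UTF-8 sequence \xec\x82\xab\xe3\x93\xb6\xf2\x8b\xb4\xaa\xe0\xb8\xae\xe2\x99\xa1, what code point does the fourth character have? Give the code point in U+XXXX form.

U+0E2E

Offset 0: leading byte 0xEC = 11101100 → 3-byte char #1 = EC 82 AB.
Offset 3: leading byte 0xE3 = 11100011 → 3-byte char #2 = E3 93 B6.
Offset 6: leading byte 0xF2 = 11110010 → 4-byte char #3 = F2 8B B4 AA.
Offset 10: leading byte 0xE0 = 11100000 → 3-byte char #4 = E0 B8 AE.
Leading byte 0xE0 = 11100000 matches 1110xxxx → 3-byte sequence.
Byte 1: 0xE0 = 11100000, payload 0000 (4 bits).
Byte 2: 0xB8 = 10111000 (10xxxxxx ✓), payload 111000.
Byte 3: 0xAE = 10101110 (10xxxxxx ✓), payload 101110.
Concatenate: 0000111000101110 = 0xE2E (16 bits → U+0E2E).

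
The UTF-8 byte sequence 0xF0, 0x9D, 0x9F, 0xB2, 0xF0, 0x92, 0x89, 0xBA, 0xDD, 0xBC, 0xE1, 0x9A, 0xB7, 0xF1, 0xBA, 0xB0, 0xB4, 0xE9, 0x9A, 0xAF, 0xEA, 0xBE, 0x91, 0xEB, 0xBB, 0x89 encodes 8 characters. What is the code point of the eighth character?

Offset 0: leading byte 0xF0 = 11110000 → 4-byte char #1 = F0 9D 9F B2.
Offset 4: leading byte 0xF0 = 11110000 → 4-byte char #2 = F0 92 89 BA.
Offset 8: leading byte 0xDD = 11011101 → 2-byte char #3 = DD BC.
Offset 10: leading byte 0xE1 = 11100001 → 3-byte char #4 = E1 9A B7.
Offset 13: leading byte 0xF1 = 11110001 → 4-byte char #5 = F1 BA B0 B4.
Offset 17: leading byte 0xE9 = 11101001 → 3-byte char #6 = E9 9A AF.
Offset 20: leading byte 0xEA = 11101010 → 3-byte char #7 = EA BE 91.
Offset 23: leading byte 0xEB = 11101011 → 3-byte char #8 = EB BB 89.
Leading byte 0xEB = 11101011 matches 1110xxxx → 3-byte sequence.
Byte 1: 0xEB = 11101011, payload 1011 (4 bits).
Byte 2: 0xBB = 10111011 (10xxxxxx ✓), payload 111011.
Byte 3: 0x89 = 10001001 (10xxxxxx ✓), payload 001001.
Concatenate: 1011111011001001 = 0xBEC9 (16 bits → U+BEC9).

U+BEC9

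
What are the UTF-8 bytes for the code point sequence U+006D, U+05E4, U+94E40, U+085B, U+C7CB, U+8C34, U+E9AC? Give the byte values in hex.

6D D7 A4 F2 94 B9 80 E0 A1 9B EC 9F 8B E8 B0 B4 EE A6 AC

U+006D: 1-byte form → 6D.
U+05E4: 2-byte form → D7 A4.
U+94E40: 4-byte form → F2 94 B9 80.
U+085B: 3-byte form → E0 A1 9B.
U+C7CB: 3-byte form → EC 9F 8B.
U+8C34: 3-byte form → E8 B0 B4.
U+E9AC: 3-byte form → EE A6 AC.
Concatenated (19 bytes): 6D D7 A4 F2 94 B9 80 E0 A1 9B EC 9F 8B E8 B0 B4 EE A6 AC.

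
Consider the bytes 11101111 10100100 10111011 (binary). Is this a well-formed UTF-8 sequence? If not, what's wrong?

valid

Leading byte 0xEF = 11101111 → 3-byte form.
Continuation bytes 0xA4=10100100, 0xBB=10111011 all match 10xxxxxx.
Decoded value 0xF93B is ≥ 0x800 (shortest form) and not a surrogate.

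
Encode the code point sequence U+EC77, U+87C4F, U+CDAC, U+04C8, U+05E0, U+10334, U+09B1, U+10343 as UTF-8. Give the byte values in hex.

EE B1 B7 F2 87 B1 8F EC B6 AC D3 88 D7 A0 F0 90 8C B4 E0 A6 B1 F0 90 8D 83

U+EC77: 3-byte form → EE B1 B7.
U+87C4F: 4-byte form → F2 87 B1 8F.
U+CDAC: 3-byte form → EC B6 AC.
U+04C8: 2-byte form → D3 88.
U+05E0: 2-byte form → D7 A0.
U+10334: 4-byte form → F0 90 8C B4.
U+09B1: 3-byte form → E0 A6 B1.
U+10343: 4-byte form → F0 90 8D 83.
Concatenated (25 bytes): EE B1 B7 F2 87 B1 8F EC B6 AC D3 88 D7 A0 F0 90 8C B4 E0 A6 B1 F0 90 8D 83.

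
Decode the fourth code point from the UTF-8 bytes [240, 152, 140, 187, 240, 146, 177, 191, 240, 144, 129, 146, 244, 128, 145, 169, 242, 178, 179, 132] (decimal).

U+100469

Offset 0: leading byte 0xF0 = 11110000 → 4-byte char #1 = F0 98 8C BB.
Offset 4: leading byte 0xF0 = 11110000 → 4-byte char #2 = F0 92 B1 BF.
Offset 8: leading byte 0xF0 = 11110000 → 4-byte char #3 = F0 90 81 92.
Offset 12: leading byte 0xF4 = 11110100 → 4-byte char #4 = F4 80 91 A9.
Leading byte 0xF4 = 11110100 matches 11110xxx → 4-byte sequence.
Byte 1: 0xF4 = 11110100, payload 100 (3 bits).
Byte 2: 0x80 = 10000000 (10xxxxxx ✓), payload 000000.
Byte 3: 0x91 = 10010001 (10xxxxxx ✓), payload 010001.
Byte 4: 0xA9 = 10101001 (10xxxxxx ✓), payload 101001.
Concatenate: 100000000010001101001 = 0x100469 (21 bits → U+100469).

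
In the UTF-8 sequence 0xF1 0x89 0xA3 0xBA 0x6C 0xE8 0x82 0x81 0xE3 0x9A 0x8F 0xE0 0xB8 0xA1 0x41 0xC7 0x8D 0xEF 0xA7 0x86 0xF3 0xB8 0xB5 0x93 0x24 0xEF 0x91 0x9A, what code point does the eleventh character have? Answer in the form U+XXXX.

U+F45A

Offset 0: leading byte 0xF1 = 11110001 → 4-byte char #1 = F1 89 A3 BA.
Offset 4: leading byte 0x6C = 01101100 → 1-byte char #2 = 6C.
Offset 5: leading byte 0xE8 = 11101000 → 3-byte char #3 = E8 82 81.
Offset 8: leading byte 0xE3 = 11100011 → 3-byte char #4 = E3 9A 8F.
Offset 11: leading byte 0xE0 = 11100000 → 3-byte char #5 = E0 B8 A1.
Offset 14: leading byte 0x41 = 01000001 → 1-byte char #6 = 41.
Offset 15: leading byte 0xC7 = 11000111 → 2-byte char #7 = C7 8D.
Offset 17: leading byte 0xEF = 11101111 → 3-byte char #8 = EF A7 86.
Offset 20: leading byte 0xF3 = 11110011 → 4-byte char #9 = F3 B8 B5 93.
Offset 24: leading byte 0x24 = 00100100 → 1-byte char #10 = 24.
Offset 25: leading byte 0xEF = 11101111 → 3-byte char #11 = EF 91 9A.
Leading byte 0xEF = 11101111 matches 1110xxxx → 3-byte sequence.
Byte 1: 0xEF = 11101111, payload 1111 (4 bits).
Byte 2: 0x91 = 10010001 (10xxxxxx ✓), payload 010001.
Byte 3: 0x9A = 10011010 (10xxxxxx ✓), payload 011010.
Concatenate: 1111010001011010 = 0xF45A (16 bits → U+F45A).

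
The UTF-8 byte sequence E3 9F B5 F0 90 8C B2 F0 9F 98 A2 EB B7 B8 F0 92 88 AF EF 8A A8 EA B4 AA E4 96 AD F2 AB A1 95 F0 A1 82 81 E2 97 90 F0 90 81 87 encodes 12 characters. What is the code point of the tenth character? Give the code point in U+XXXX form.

U+21081

Offset 0: leading byte 0xE3 = 11100011 → 3-byte char #1 = E3 9F B5.
Offset 3: leading byte 0xF0 = 11110000 → 4-byte char #2 = F0 90 8C B2.
Offset 7: leading byte 0xF0 = 11110000 → 4-byte char #3 = F0 9F 98 A2.
Offset 11: leading byte 0xEB = 11101011 → 3-byte char #4 = EB B7 B8.
Offset 14: leading byte 0xF0 = 11110000 → 4-byte char #5 = F0 92 88 AF.
Offset 18: leading byte 0xEF = 11101111 → 3-byte char #6 = EF 8A A8.
Offset 21: leading byte 0xEA = 11101010 → 3-byte char #7 = EA B4 AA.
Offset 24: leading byte 0xE4 = 11100100 → 3-byte char #8 = E4 96 AD.
Offset 27: leading byte 0xF2 = 11110010 → 4-byte char #9 = F2 AB A1 95.
Offset 31: leading byte 0xF0 = 11110000 → 4-byte char #10 = F0 A1 82 81.
Leading byte 0xF0 = 11110000 matches 11110xxx → 4-byte sequence.
Byte 1: 0xF0 = 11110000, payload 000 (3 bits).
Byte 2: 0xA1 = 10100001 (10xxxxxx ✓), payload 100001.
Byte 3: 0x82 = 10000010 (10xxxxxx ✓), payload 000010.
Byte 4: 0x81 = 10000001 (10xxxxxx ✓), payload 000001.
Concatenate: 000100001000010000001 = 0x21081 (21 bits → U+21081).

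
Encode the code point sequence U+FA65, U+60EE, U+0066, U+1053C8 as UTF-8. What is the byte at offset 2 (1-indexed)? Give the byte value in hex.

0xA9

1-indexed offset 2 is 0-indexed offset 1.
U+FA65 → 3-byte form EF A9 A5 at offsets 0–2.
Offset 1 falls in char 1's range; it's byte 2 of EF A9 A5 = 0xA9.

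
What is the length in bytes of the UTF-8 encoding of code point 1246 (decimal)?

2

U+04DE = 0x4DE. UTF-8 uses 1 byte below 0x80, 2 below 0x800, 3 below 0x10000, 4 up to 0x10FFFF. 0x4DE is in U+0080–U+07FF → 2 bytes.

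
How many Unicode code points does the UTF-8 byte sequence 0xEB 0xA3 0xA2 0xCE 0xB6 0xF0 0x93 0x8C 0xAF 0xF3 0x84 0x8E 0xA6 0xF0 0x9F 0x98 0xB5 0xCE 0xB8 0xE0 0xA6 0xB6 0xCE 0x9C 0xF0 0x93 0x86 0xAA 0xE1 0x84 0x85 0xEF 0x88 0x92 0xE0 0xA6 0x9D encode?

Byte at offset 0: 0xEB = 11101011 → 3-byte char (#1). Advance 3.
Byte at offset 3: 0xCE = 11001110 → 2-byte char (#2). Advance 2.
Byte at offset 5: 0xF0 = 11110000 → 4-byte char (#3). Advance 4.
Byte at offset 9: 0xF3 = 11110011 → 4-byte char (#4). Advance 4.
Byte at offset 13: 0xF0 = 11110000 → 4-byte char (#5). Advance 4.
Byte at offset 17: 0xCE = 11001110 → 2-byte char (#6). Advance 2.
Byte at offset 19: 0xE0 = 11100000 → 3-byte char (#7). Advance 3.
Byte at offset 22: 0xCE = 11001110 → 2-byte char (#8). Advance 2.
Byte at offset 24: 0xF0 = 11110000 → 4-byte char (#9). Advance 4.
Byte at offset 28: 0xE1 = 11100001 → 3-byte char (#10). Advance 3.
Byte at offset 31: 0xEF = 11101111 → 3-byte char (#11). Advance 3.
Byte at offset 34: 0xE0 = 11100000 → 3-byte char (#12). Advance 3.
Reached end at offset 37 after 12 code points.

12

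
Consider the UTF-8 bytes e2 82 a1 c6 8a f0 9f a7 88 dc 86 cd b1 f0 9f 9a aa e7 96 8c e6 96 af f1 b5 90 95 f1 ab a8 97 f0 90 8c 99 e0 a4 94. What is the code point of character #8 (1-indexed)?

Offset 0: leading byte 0xE2 = 11100010 → 3-byte char #1 = E2 82 A1.
Offset 3: leading byte 0xC6 = 11000110 → 2-byte char #2 = C6 8A.
Offset 5: leading byte 0xF0 = 11110000 → 4-byte char #3 = F0 9F A7 88.
Offset 9: leading byte 0xDC = 11011100 → 2-byte char #4 = DC 86.
Offset 11: leading byte 0xCD = 11001101 → 2-byte char #5 = CD B1.
Offset 13: leading byte 0xF0 = 11110000 → 4-byte char #6 = F0 9F 9A AA.
Offset 17: leading byte 0xE7 = 11100111 → 3-byte char #7 = E7 96 8C.
Offset 20: leading byte 0xE6 = 11100110 → 3-byte char #8 = E6 96 AF.
Leading byte 0xE6 = 11100110 matches 1110xxxx → 3-byte sequence.
Byte 1: 0xE6 = 11100110, payload 0110 (4 bits).
Byte 2: 0x96 = 10010110 (10xxxxxx ✓), payload 010110.
Byte 3: 0xAF = 10101111 (10xxxxxx ✓), payload 101111.
Concatenate: 0110010110101111 = 0x65AF (16 bits → U+65AF).

U+65AF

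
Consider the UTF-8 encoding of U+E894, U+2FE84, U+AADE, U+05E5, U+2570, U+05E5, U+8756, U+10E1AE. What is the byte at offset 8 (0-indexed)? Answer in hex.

0xAB

U+E894 → 3-byte form EE A2 94 at offsets 0–2.
U+2FE84 → 4-byte form F0 AF BA 84 at offsets 3–6.
U+AADE → 3-byte form EA AB 9E at offsets 7–9.
Offset 8 falls in char 3's range; it's byte 2 of EA AB 9E = 0xAB.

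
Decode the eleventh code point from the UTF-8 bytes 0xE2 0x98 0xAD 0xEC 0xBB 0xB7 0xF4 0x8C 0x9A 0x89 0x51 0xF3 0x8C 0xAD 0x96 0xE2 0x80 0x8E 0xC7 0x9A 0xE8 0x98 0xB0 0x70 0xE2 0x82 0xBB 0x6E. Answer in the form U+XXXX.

U+006E

Offset 0: leading byte 0xE2 = 11100010 → 3-byte char #1 = E2 98 AD.
Offset 3: leading byte 0xEC = 11101100 → 3-byte char #2 = EC BB B7.
Offset 6: leading byte 0xF4 = 11110100 → 4-byte char #3 = F4 8C 9A 89.
Offset 10: leading byte 0x51 = 01010001 → 1-byte char #4 = 51.
Offset 11: leading byte 0xF3 = 11110011 → 4-byte char #5 = F3 8C AD 96.
Offset 15: leading byte 0xE2 = 11100010 → 3-byte char #6 = E2 80 8E.
Offset 18: leading byte 0xC7 = 11000111 → 2-byte char #7 = C7 9A.
Offset 20: leading byte 0xE8 = 11101000 → 3-byte char #8 = E8 98 B0.
Offset 23: leading byte 0x70 = 01110000 → 1-byte char #9 = 70.
Offset 24: leading byte 0xE2 = 11100010 → 3-byte char #10 = E2 82 BB.
Offset 27: leading byte 0x6E = 01101110 → 1-byte char #11 = 6E.
Leading byte 0x6E = 01101110 matches 0xxxxxxx → 1-byte sequence.
Byte 1: 0x6E = 01101110, payload 1101110 (7 bits).
Concatenate: 1101110 = 0x6E (7 bits → U+006E).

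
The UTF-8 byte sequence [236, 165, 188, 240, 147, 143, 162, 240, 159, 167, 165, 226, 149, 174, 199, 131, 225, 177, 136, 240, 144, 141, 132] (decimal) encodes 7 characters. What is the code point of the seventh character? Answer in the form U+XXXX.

U+10344

Offset 0: leading byte 0xEC = 11101100 → 3-byte char #1 = EC A5 BC.
Offset 3: leading byte 0xF0 = 11110000 → 4-byte char #2 = F0 93 8F A2.
Offset 7: leading byte 0xF0 = 11110000 → 4-byte char #3 = F0 9F A7 A5.
Offset 11: leading byte 0xE2 = 11100010 → 3-byte char #4 = E2 95 AE.
Offset 14: leading byte 0xC7 = 11000111 → 2-byte char #5 = C7 83.
Offset 16: leading byte 0xE1 = 11100001 → 3-byte char #6 = E1 B1 88.
Offset 19: leading byte 0xF0 = 11110000 → 4-byte char #7 = F0 90 8D 84.
Leading byte 0xF0 = 11110000 matches 11110xxx → 4-byte sequence.
Byte 1: 0xF0 = 11110000, payload 000 (3 bits).
Byte 2: 0x90 = 10010000 (10xxxxxx ✓), payload 010000.
Byte 3: 0x8D = 10001101 (10xxxxxx ✓), payload 001101.
Byte 4: 0x84 = 10000100 (10xxxxxx ✓), payload 000100.
Concatenate: 000010000001101000100 = 0x10344 (21 bits → U+10344).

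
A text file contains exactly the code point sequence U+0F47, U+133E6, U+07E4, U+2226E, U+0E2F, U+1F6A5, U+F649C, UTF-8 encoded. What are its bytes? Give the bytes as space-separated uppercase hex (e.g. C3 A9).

U+0F47: 3-byte form → E0 BD 87.
U+133E6: 4-byte form → F0 93 8F A6.
U+07E4: 2-byte form → DF A4.
U+2226E: 4-byte form → F0 A2 89 AE.
U+0E2F: 3-byte form → E0 B8 AF.
U+1F6A5: 4-byte form → F0 9F 9A A5.
U+F649C: 4-byte form → F3 B6 92 9C.
Concatenated (24 bytes): E0 BD 87 F0 93 8F A6 DF A4 F0 A2 89 AE E0 B8 AF F0 9F 9A A5 F3 B6 92 9C.

E0 BD 87 F0 93 8F A6 DF A4 F0 A2 89 AE E0 B8 AF F0 9F 9A A5 F3 B6 92 9C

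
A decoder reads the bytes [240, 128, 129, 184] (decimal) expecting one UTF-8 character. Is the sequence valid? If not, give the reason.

invalid (overlong encoding)

Leading byte 0xF0 = 11110000 → 4-byte form.
Continuation bytes all match 10xxxxxx. Payload decodes to 0x78.
But 0x78 < 0x10000, the minimum for a 4-byte sequence — this is an overlong encoding.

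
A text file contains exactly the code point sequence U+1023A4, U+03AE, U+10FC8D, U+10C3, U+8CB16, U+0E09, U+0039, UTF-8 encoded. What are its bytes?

U+1023A4: 4-byte form → F4 82 8E A4.
U+03AE: 2-byte form → CE AE.
U+10FC8D: 4-byte form → F4 8F B2 8D.
U+10C3: 3-byte form → E1 83 83.
U+8CB16: 4-byte form → F2 8C AC 96.
U+0E09: 3-byte form → E0 B8 89.
U+0039: 1-byte form → 39.
Concatenated (21 bytes): F4 82 8E A4 CE AE F4 8F B2 8D E1 83 83 F2 8C AC 96 E0 B8 89 39.

F4 82 8E A4 CE AE F4 8F B2 8D E1 83 83 F2 8C AC 96 E0 B8 89 39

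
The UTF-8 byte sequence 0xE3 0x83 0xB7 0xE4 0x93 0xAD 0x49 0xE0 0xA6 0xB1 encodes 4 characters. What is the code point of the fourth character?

U+09B1

Offset 0: leading byte 0xE3 = 11100011 → 3-byte char #1 = E3 83 B7.
Offset 3: leading byte 0xE4 = 11100100 → 3-byte char #2 = E4 93 AD.
Offset 6: leading byte 0x49 = 01001001 → 1-byte char #3 = 49.
Offset 7: leading byte 0xE0 = 11100000 → 3-byte char #4 = E0 A6 B1.
Leading byte 0xE0 = 11100000 matches 1110xxxx → 3-byte sequence.
Byte 1: 0xE0 = 11100000, payload 0000 (4 bits).
Byte 2: 0xA6 = 10100110 (10xxxxxx ✓), payload 100110.
Byte 3: 0xB1 = 10110001 (10xxxxxx ✓), payload 110001.
Concatenate: 0000100110110001 = 0x9B1 (16 bits → U+09B1).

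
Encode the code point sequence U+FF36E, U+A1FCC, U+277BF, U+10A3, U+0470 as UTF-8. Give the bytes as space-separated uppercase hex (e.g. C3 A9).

U+FF36E: 4-byte form → F3 BF 8D AE.
U+A1FCC: 4-byte form → F2 A1 BF 8C.
U+277BF: 4-byte form → F0 A7 9E BF.
U+10A3: 3-byte form → E1 82 A3.
U+0470: 2-byte form → D1 B0.
Concatenated (17 bytes): F3 BF 8D AE F2 A1 BF 8C F0 A7 9E BF E1 82 A3 D1 B0.

F3 BF 8D AE F2 A1 BF 8C F0 A7 9E BF E1 82 A3 D1 B0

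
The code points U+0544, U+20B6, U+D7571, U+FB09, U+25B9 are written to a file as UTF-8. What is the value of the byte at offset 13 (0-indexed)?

0x96

U+0544 → 2-byte form D5 84 at offsets 0–1.
U+20B6 → 3-byte form E2 82 B6 at offsets 2–4.
U+D7571 → 4-byte form F3 97 95 B1 at offsets 5–8.
U+FB09 → 3-byte form EF AC 89 at offsets 9–11.
U+25B9 → 3-byte form E2 96 B9 at offsets 12–14.
Offset 13 falls in char 5's range; it's byte 2 of E2 96 B9 = 0x96.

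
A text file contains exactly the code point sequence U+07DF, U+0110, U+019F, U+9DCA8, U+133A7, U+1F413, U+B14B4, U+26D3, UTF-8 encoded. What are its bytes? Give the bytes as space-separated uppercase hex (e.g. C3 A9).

DF 9F C4 90 C6 9F F2 9D B2 A8 F0 93 8E A7 F0 9F 90 93 F2 B1 92 B4 E2 9B 93

U+07DF: 2-byte form → DF 9F.
U+0110: 2-byte form → C4 90.
U+019F: 2-byte form → C6 9F.
U+9DCA8: 4-byte form → F2 9D B2 A8.
U+133A7: 4-byte form → F0 93 8E A7.
U+1F413: 4-byte form → F0 9F 90 93.
U+B14B4: 4-byte form → F2 B1 92 B4.
U+26D3: 3-byte form → E2 9B 93.
Concatenated (25 bytes): DF 9F C4 90 C6 9F F2 9D B2 A8 F0 93 8E A7 F0 9F 90 93 F2 B1 92 B4 E2 9B 93.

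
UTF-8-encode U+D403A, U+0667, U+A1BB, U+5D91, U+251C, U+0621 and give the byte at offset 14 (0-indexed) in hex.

0x9C

U+D403A → 4-byte form F3 94 80 BA at offsets 0–3.
U+0667 → 2-byte form D9 A7 at offsets 4–5.
U+A1BB → 3-byte form EA 86 BB at offsets 6–8.
U+5D91 → 3-byte form E5 B6 91 at offsets 9–11.
U+251C → 3-byte form E2 94 9C at offsets 12–14.
Offset 14 falls in char 5's range; it's byte 3 of E2 94 9C = 0x9C.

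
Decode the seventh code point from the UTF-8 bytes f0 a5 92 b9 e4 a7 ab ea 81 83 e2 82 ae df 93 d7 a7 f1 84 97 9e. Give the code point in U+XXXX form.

Offset 0: leading byte 0xF0 = 11110000 → 4-byte char #1 = F0 A5 92 B9.
Offset 4: leading byte 0xE4 = 11100100 → 3-byte char #2 = E4 A7 AB.
Offset 7: leading byte 0xEA = 11101010 → 3-byte char #3 = EA 81 83.
Offset 10: leading byte 0xE2 = 11100010 → 3-byte char #4 = E2 82 AE.
Offset 13: leading byte 0xDF = 11011111 → 2-byte char #5 = DF 93.
Offset 15: leading byte 0xD7 = 11010111 → 2-byte char #6 = D7 A7.
Offset 17: leading byte 0xF1 = 11110001 → 4-byte char #7 = F1 84 97 9E.
Leading byte 0xF1 = 11110001 matches 11110xxx → 4-byte sequence.
Byte 1: 0xF1 = 11110001, payload 001 (3 bits).
Byte 2: 0x84 = 10000100 (10xxxxxx ✓), payload 000100.
Byte 3: 0x97 = 10010111 (10xxxxxx ✓), payload 010111.
Byte 4: 0x9E = 10011110 (10xxxxxx ✓), payload 011110.
Concatenate: 001000100010111011110 = 0x445DE (21 bits → U+445DE).

U+445DE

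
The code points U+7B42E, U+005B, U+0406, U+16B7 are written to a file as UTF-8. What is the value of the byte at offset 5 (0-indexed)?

U+7B42E → 4-byte form F1 BB 90 AE at offsets 0–3.
U+005B → 1-byte form 5B at offsets 4–4.
U+0406 → 2-byte form D0 86 at offsets 5–6.
Offset 5 falls in char 3's range; it's byte 1 of D0 86 = 0xD0.

0xD0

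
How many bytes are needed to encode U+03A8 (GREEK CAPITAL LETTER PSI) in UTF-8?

U+03A8 = 0x3A8. UTF-8 uses 1 byte below 0x80, 2 below 0x800, 3 below 0x10000, 4 up to 0x10FFFF. 0x3A8 is in U+0080–U+07FF → 2 bytes.

2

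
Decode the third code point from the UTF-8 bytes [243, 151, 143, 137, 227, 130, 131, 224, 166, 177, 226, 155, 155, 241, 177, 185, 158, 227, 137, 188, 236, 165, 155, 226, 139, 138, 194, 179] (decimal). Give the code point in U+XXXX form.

U+09B1

Offset 0: leading byte 0xF3 = 11110011 → 4-byte char #1 = F3 97 8F 89.
Offset 4: leading byte 0xE3 = 11100011 → 3-byte char #2 = E3 82 83.
Offset 7: leading byte 0xE0 = 11100000 → 3-byte char #3 = E0 A6 B1.
Leading byte 0xE0 = 11100000 matches 1110xxxx → 3-byte sequence.
Byte 1: 0xE0 = 11100000, payload 0000 (4 bits).
Byte 2: 0xA6 = 10100110 (10xxxxxx ✓), payload 100110.
Byte 3: 0xB1 = 10110001 (10xxxxxx ✓), payload 110001.
Concatenate: 0000100110110001 = 0x9B1 (16 bits → U+09B1).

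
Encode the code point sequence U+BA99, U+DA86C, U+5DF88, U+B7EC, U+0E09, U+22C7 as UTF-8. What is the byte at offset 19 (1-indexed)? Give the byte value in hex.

1-indexed offset 19 is 0-indexed offset 18.
U+BA99 → 3-byte form EB AA 99 at offsets 0–2.
U+DA86C → 4-byte form F3 9A A1 AC at offsets 3–6.
U+5DF88 → 4-byte form F1 9D BE 88 at offsets 7–10.
U+B7EC → 3-byte form EB 9F AC at offsets 11–13.
U+0E09 → 3-byte form E0 B8 89 at offsets 14–16.
U+22C7 → 3-byte form E2 8B 87 at offsets 17–19.
Offset 18 falls in char 6's range; it's byte 2 of E2 8B 87 = 0x8B.

0x8B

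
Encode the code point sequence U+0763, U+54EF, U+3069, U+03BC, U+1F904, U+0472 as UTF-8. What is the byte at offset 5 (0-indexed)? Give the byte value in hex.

U+0763 → 2-byte form DD A3 at offsets 0–1.
U+54EF → 3-byte form E5 93 AF at offsets 2–4.
U+3069 → 3-byte form E3 81 A9 at offsets 5–7.
Offset 5 falls in char 3's range; it's byte 1 of E3 81 A9 = 0xE3.

0xE3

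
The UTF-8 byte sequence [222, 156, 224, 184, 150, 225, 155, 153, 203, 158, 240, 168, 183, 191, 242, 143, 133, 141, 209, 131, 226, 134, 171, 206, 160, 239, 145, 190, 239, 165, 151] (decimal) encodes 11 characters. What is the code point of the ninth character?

U+03A0

Offset 0: leading byte 0xDE = 11011110 → 2-byte char #1 = DE 9C.
Offset 2: leading byte 0xE0 = 11100000 → 3-byte char #2 = E0 B8 96.
Offset 5: leading byte 0xE1 = 11100001 → 3-byte char #3 = E1 9B 99.
Offset 8: leading byte 0xCB = 11001011 → 2-byte char #4 = CB 9E.
Offset 10: leading byte 0xF0 = 11110000 → 4-byte char #5 = F0 A8 B7 BF.
Offset 14: leading byte 0xF2 = 11110010 → 4-byte char #6 = F2 8F 85 8D.
Offset 18: leading byte 0xD1 = 11010001 → 2-byte char #7 = D1 83.
Offset 20: leading byte 0xE2 = 11100010 → 3-byte char #8 = E2 86 AB.
Offset 23: leading byte 0xCE = 11001110 → 2-byte char #9 = CE A0.
Leading byte 0xCE = 11001110 matches 110xxxxx → 2-byte sequence.
Byte 1: 0xCE = 11001110, payload 01110 (5 bits).
Byte 2: 0xA0 = 10100000 (10xxxxxx ✓), payload 100000.
Concatenate: 01110100000 = 0x3A0 (11 bits → U+03A0).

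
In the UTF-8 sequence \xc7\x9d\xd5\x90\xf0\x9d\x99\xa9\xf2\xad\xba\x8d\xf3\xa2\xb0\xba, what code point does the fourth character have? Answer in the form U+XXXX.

U+ADE8D

Offset 0: leading byte 0xC7 = 11000111 → 2-byte char #1 = C7 9D.
Offset 2: leading byte 0xD5 = 11010101 → 2-byte char #2 = D5 90.
Offset 4: leading byte 0xF0 = 11110000 → 4-byte char #3 = F0 9D 99 A9.
Offset 8: leading byte 0xF2 = 11110010 → 4-byte char #4 = F2 AD BA 8D.
Leading byte 0xF2 = 11110010 matches 11110xxx → 4-byte sequence.
Byte 1: 0xF2 = 11110010, payload 010 (3 bits).
Byte 2: 0xAD = 10101101 (10xxxxxx ✓), payload 101101.
Byte 3: 0xBA = 10111010 (10xxxxxx ✓), payload 111010.
Byte 4: 0x8D = 10001101 (10xxxxxx ✓), payload 001101.
Concatenate: 010101101111010001101 = 0xADE8D (21 bits → U+ADE8D).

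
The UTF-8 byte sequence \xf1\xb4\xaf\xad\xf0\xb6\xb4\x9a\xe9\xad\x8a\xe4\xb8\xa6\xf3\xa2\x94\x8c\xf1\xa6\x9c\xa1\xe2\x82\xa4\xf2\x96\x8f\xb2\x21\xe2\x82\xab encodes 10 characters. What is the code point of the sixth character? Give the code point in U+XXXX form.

U+66721

Offset 0: leading byte 0xF1 = 11110001 → 4-byte char #1 = F1 B4 AF AD.
Offset 4: leading byte 0xF0 = 11110000 → 4-byte char #2 = F0 B6 B4 9A.
Offset 8: leading byte 0xE9 = 11101001 → 3-byte char #3 = E9 AD 8A.
Offset 11: leading byte 0xE4 = 11100100 → 3-byte char #4 = E4 B8 A6.
Offset 14: leading byte 0xF3 = 11110011 → 4-byte char #5 = F3 A2 94 8C.
Offset 18: leading byte 0xF1 = 11110001 → 4-byte char #6 = F1 A6 9C A1.
Leading byte 0xF1 = 11110001 matches 11110xxx → 4-byte sequence.
Byte 1: 0xF1 = 11110001, payload 001 (3 bits).
Byte 2: 0xA6 = 10100110 (10xxxxxx ✓), payload 100110.
Byte 3: 0x9C = 10011100 (10xxxxxx ✓), payload 011100.
Byte 4: 0xA1 = 10100001 (10xxxxxx ✓), payload 100001.
Concatenate: 001100110011100100001 = 0x66721 (21 bits → U+66721).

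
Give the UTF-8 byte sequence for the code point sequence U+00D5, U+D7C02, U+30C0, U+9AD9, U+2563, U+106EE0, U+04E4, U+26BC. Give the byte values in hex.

U+00D5: 2-byte form → C3 95.
U+D7C02: 4-byte form → F3 97 B0 82.
U+30C0: 3-byte form → E3 83 80.
U+9AD9: 3-byte form → E9 AB 99.
U+2563: 3-byte form → E2 95 A3.
U+106EE0: 4-byte form → F4 86 BB A0.
U+04E4: 2-byte form → D3 A4.
U+26BC: 3-byte form → E2 9A BC.
Concatenated (24 bytes): C3 95 F3 97 B0 82 E3 83 80 E9 AB 99 E2 95 A3 F4 86 BB A0 D3 A4 E2 9A BC.

C3 95 F3 97 B0 82 E3 83 80 E9 AB 99 E2 95 A3 F4 86 BB A0 D3 A4 E2 9A BC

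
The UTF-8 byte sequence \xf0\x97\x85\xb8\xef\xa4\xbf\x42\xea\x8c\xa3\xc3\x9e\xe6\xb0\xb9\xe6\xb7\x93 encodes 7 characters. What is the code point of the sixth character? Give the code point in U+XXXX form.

Offset 0: leading byte 0xF0 = 11110000 → 4-byte char #1 = F0 97 85 B8.
Offset 4: leading byte 0xEF = 11101111 → 3-byte char #2 = EF A4 BF.
Offset 7: leading byte 0x42 = 01000010 → 1-byte char #3 = 42.
Offset 8: leading byte 0xEA = 11101010 → 3-byte char #4 = EA 8C A3.
Offset 11: leading byte 0xC3 = 11000011 → 2-byte char #5 = C3 9E.
Offset 13: leading byte 0xE6 = 11100110 → 3-byte char #6 = E6 B0 B9.
Leading byte 0xE6 = 11100110 matches 1110xxxx → 3-byte sequence.
Byte 1: 0xE6 = 11100110, payload 0110 (4 bits).
Byte 2: 0xB0 = 10110000 (10xxxxxx ✓), payload 110000.
Byte 3: 0xB9 = 10111001 (10xxxxxx ✓), payload 111001.
Concatenate: 0110110000111001 = 0x6C39 (16 bits → U+6C39).

U+6C39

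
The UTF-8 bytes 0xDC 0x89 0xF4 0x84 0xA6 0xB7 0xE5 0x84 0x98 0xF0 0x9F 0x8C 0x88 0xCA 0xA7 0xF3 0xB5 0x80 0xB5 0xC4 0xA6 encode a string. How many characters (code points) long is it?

Byte at offset 0: 0xDC = 11011100 → 2-byte char (#1). Advance 2.
Byte at offset 2: 0xF4 = 11110100 → 4-byte char (#2). Advance 4.
Byte at offset 6: 0xE5 = 11100101 → 3-byte char (#3). Advance 3.
Byte at offset 9: 0xF0 = 11110000 → 4-byte char (#4). Advance 4.
Byte at offset 13: 0xCA = 11001010 → 2-byte char (#5). Advance 2.
Byte at offset 15: 0xF3 = 11110011 → 4-byte char (#6). Advance 4.
Byte at offset 19: 0xC4 = 11000100 → 2-byte char (#7). Advance 2.
Reached end at offset 21 after 7 code points.

7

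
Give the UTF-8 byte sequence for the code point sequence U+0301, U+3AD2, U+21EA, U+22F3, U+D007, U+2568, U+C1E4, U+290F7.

CC 81 E3 AB 92 E2 87 AA E2 8B B3 ED 80 87 E2 95 A8 EC 87 A4 F0 A9 83 B7

U+0301: 2-byte form → CC 81.
U+3AD2: 3-byte form → E3 AB 92.
U+21EA: 3-byte form → E2 87 AA.
U+22F3: 3-byte form → E2 8B B3.
U+D007: 3-byte form → ED 80 87.
U+2568: 3-byte form → E2 95 A8.
U+C1E4: 3-byte form → EC 87 A4.
U+290F7: 4-byte form → F0 A9 83 B7.
Concatenated (24 bytes): CC 81 E3 AB 92 E2 87 AA E2 8B B3 ED 80 87 E2 95 A8 EC 87 A4 F0 A9 83 B7.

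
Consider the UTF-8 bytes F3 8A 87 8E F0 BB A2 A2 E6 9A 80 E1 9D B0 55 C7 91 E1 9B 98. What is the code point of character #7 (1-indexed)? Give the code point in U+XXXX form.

Offset 0: leading byte 0xF3 = 11110011 → 4-byte char #1 = F3 8A 87 8E.
Offset 4: leading byte 0xF0 = 11110000 → 4-byte char #2 = F0 BB A2 A2.
Offset 8: leading byte 0xE6 = 11100110 → 3-byte char #3 = E6 9A 80.
Offset 11: leading byte 0xE1 = 11100001 → 3-byte char #4 = E1 9D B0.
Offset 14: leading byte 0x55 = 01010101 → 1-byte char #5 = 55.
Offset 15: leading byte 0xC7 = 11000111 → 2-byte char #6 = C7 91.
Offset 17: leading byte 0xE1 = 11100001 → 3-byte char #7 = E1 9B 98.
Leading byte 0xE1 = 11100001 matches 1110xxxx → 3-byte sequence.
Byte 1: 0xE1 = 11100001, payload 0001 (4 bits).
Byte 2: 0x9B = 10011011 (10xxxxxx ✓), payload 011011.
Byte 3: 0x98 = 10011000 (10xxxxxx ✓), payload 011000.
Concatenate: 0001011011011000 = 0x16D8 (16 bits → U+16D8).

U+16D8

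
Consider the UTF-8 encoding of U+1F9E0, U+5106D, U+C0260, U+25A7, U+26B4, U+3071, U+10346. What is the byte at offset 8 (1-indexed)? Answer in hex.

1-indexed offset 8 is 0-indexed offset 7.
U+1F9E0 → 4-byte form F0 9F A7 A0 at offsets 0–3.
U+5106D → 4-byte form F1 91 81 AD at offsets 4–7.
Offset 7 falls in char 2's range; it's byte 4 of F1 91 81 AD = 0xAD.

0xAD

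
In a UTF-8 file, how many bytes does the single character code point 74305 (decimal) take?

U+12241 = 0x12241. UTF-8 uses 1 byte below 0x80, 2 below 0x800, 3 below 0x10000, 4 up to 0x10FFFF. 0x12241 is in U+10000–U+10FFFF → 4 bytes.

4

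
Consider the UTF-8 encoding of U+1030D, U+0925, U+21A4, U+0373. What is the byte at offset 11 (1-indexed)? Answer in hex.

1-indexed offset 11 is 0-indexed offset 10.
U+1030D → 4-byte form F0 90 8C 8D at offsets 0–3.
U+0925 → 3-byte form E0 A4 A5 at offsets 4–6.
U+21A4 → 3-byte form E2 86 A4 at offsets 7–9.
U+0373 → 2-byte form CD B3 at offsets 10–11.
Offset 10 falls in char 4's range; it's byte 1 of CD B3 = 0xCD.

0xCD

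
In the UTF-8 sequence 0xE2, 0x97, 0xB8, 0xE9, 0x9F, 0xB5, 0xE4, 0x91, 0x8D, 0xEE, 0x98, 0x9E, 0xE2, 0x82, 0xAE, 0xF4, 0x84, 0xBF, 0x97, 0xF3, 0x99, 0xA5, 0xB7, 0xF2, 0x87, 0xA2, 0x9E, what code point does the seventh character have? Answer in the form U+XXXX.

U+D9977

Offset 0: leading byte 0xE2 = 11100010 → 3-byte char #1 = E2 97 B8.
Offset 3: leading byte 0xE9 = 11101001 → 3-byte char #2 = E9 9F B5.
Offset 6: leading byte 0xE4 = 11100100 → 3-byte char #3 = E4 91 8D.
Offset 9: leading byte 0xEE = 11101110 → 3-byte char #4 = EE 98 9E.
Offset 12: leading byte 0xE2 = 11100010 → 3-byte char #5 = E2 82 AE.
Offset 15: leading byte 0xF4 = 11110100 → 4-byte char #6 = F4 84 BF 97.
Offset 19: leading byte 0xF3 = 11110011 → 4-byte char #7 = F3 99 A5 B7.
Leading byte 0xF3 = 11110011 matches 11110xxx → 4-byte sequence.
Byte 1: 0xF3 = 11110011, payload 011 (3 bits).
Byte 2: 0x99 = 10011001 (10xxxxxx ✓), payload 011001.
Byte 3: 0xA5 = 10100101 (10xxxxxx ✓), payload 100101.
Byte 4: 0xB7 = 10110111 (10xxxxxx ✓), payload 110111.
Concatenate: 011011001100101110111 = 0xD9977 (21 bits → U+D9977).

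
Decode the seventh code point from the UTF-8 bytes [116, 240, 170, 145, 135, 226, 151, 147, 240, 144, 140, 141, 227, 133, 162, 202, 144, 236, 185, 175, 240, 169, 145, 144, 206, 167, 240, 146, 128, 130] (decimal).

Offset 0: leading byte 0x74 = 01110100 → 1-byte char #1 = 74.
Offset 1: leading byte 0xF0 = 11110000 → 4-byte char #2 = F0 AA 91 87.
Offset 5: leading byte 0xE2 = 11100010 → 3-byte char #3 = E2 97 93.
Offset 8: leading byte 0xF0 = 11110000 → 4-byte char #4 = F0 90 8C 8D.
Offset 12: leading byte 0xE3 = 11100011 → 3-byte char #5 = E3 85 A2.
Offset 15: leading byte 0xCA = 11001010 → 2-byte char #6 = CA 90.
Offset 17: leading byte 0xEC = 11101100 → 3-byte char #7 = EC B9 AF.
Leading byte 0xEC = 11101100 matches 1110xxxx → 3-byte sequence.
Byte 1: 0xEC = 11101100, payload 1100 (4 bits).
Byte 2: 0xB9 = 10111001 (10xxxxxx ✓), payload 111001.
Byte 3: 0xAF = 10101111 (10xxxxxx ✓), payload 101111.
Concatenate: 1100111001101111 = 0xCE6F (16 bits → U+CE6F).

U+CE6F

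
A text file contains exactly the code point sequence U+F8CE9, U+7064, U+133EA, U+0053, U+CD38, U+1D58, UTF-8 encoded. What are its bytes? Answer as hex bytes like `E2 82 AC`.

U+F8CE9: 4-byte form → F3 B8 B3 A9.
U+7064: 3-byte form → E7 81 A4.
U+133EA: 4-byte form → F0 93 8F AA.
U+0053: 1-byte form → 53.
U+CD38: 3-byte form → EC B4 B8.
U+1D58: 3-byte form → E1 B5 98.
Concatenated (18 bytes): F3 B8 B3 A9 E7 81 A4 F0 93 8F AA 53 EC B4 B8 E1 B5 98.

F3 B8 B3 A9 E7 81 A4 F0 93 8F AA 53 EC B4 B8 E1 B5 98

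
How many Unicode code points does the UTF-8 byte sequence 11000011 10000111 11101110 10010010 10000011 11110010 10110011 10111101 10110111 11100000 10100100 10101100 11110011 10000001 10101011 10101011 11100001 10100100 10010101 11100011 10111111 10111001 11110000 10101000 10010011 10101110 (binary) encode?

Byte at offset 0: 0xC3 = 11000011 → 2-byte char (#1). Advance 2.
Byte at offset 2: 0xEE = 11101110 → 3-byte char (#2). Advance 3.
Byte at offset 5: 0xF2 = 11110010 → 4-byte char (#3). Advance 4.
Byte at offset 9: 0xE0 = 11100000 → 3-byte char (#4). Advance 3.
Byte at offset 12: 0xF3 = 11110011 → 4-byte char (#5). Advance 4.
Byte at offset 16: 0xE1 = 11100001 → 3-byte char (#6). Advance 3.
Byte at offset 19: 0xE3 = 11100011 → 3-byte char (#7). Advance 3.
Byte at offset 22: 0xF0 = 11110000 → 4-byte char (#8). Advance 4.
Reached end at offset 26 after 8 code points.

8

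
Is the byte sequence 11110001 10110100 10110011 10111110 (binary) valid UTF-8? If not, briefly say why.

Leading byte 0xF1 = 11110001 → 4-byte form.
Continuation bytes 0xB4=10110100, 0xB3=10110011, 0xBE=10111110 all match 10xxxxxx.
Decoded value 0x74CFE is ≥ 0x10000 (shortest form) and not a surrogate.

valid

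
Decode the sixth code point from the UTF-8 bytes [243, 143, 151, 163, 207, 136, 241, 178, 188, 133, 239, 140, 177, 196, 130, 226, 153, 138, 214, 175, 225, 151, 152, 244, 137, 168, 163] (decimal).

U+264A

Offset 0: leading byte 0xF3 = 11110011 → 4-byte char #1 = F3 8F 97 A3.
Offset 4: leading byte 0xCF = 11001111 → 2-byte char #2 = CF 88.
Offset 6: leading byte 0xF1 = 11110001 → 4-byte char #3 = F1 B2 BC 85.
Offset 10: leading byte 0xEF = 11101111 → 3-byte char #4 = EF 8C B1.
Offset 13: leading byte 0xC4 = 11000100 → 2-byte char #5 = C4 82.
Offset 15: leading byte 0xE2 = 11100010 → 3-byte char #6 = E2 99 8A.
Leading byte 0xE2 = 11100010 matches 1110xxxx → 3-byte sequence.
Byte 1: 0xE2 = 11100010, payload 0010 (4 bits).
Byte 2: 0x99 = 10011001 (10xxxxxx ✓), payload 011001.
Byte 3: 0x8A = 10001010 (10xxxxxx ✓), payload 001010.
Concatenate: 0010011001001010 = 0x264A (16 bits → U+264A).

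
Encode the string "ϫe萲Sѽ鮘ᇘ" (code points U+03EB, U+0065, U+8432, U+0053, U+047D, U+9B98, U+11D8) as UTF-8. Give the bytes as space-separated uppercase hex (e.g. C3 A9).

U+03EB: 2-byte form → CF AB.
U+0065: 1-byte form → 65.
U+8432: 3-byte form → E8 90 B2.
U+0053: 1-byte form → 53.
U+047D: 2-byte form → D1 BD.
U+9B98: 3-byte form → E9 AE 98.
U+11D8: 3-byte form → E1 87 98.
Concatenated (15 bytes): CF AB 65 E8 90 B2 53 D1 BD E9 AE 98 E1 87 98.

CF AB 65 E8 90 B2 53 D1 BD E9 AE 98 E1 87 98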